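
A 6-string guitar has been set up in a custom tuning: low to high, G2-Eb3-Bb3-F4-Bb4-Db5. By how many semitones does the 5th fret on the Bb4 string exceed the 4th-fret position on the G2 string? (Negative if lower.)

28 semitones

Bb4 at fret 5 → Eb5 (MIDI 75); G2 at fret 4 → B2 (MIDI 47).
75 − 47 = 28, so the two pitches are 28 semitones apart.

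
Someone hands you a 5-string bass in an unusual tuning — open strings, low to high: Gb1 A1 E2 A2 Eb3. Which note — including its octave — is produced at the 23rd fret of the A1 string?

The open A1 string plus 23 semitones: A–Bb–B–C–…–Gb–G–Ab.
The walk passes from B into C 2 times, so the octave number goes from 1 to 3.
(Equivalently spelled G#3.)

Ab3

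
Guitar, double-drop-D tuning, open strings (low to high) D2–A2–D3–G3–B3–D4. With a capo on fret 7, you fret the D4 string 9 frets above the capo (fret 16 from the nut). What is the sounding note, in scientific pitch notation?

The capo raises the open D4 by 7 semitones to A4; fretting 9 more gives D4 + 7 + 9 = D4 + 16 semitones = F#5.
(Also written Gb.)

F#5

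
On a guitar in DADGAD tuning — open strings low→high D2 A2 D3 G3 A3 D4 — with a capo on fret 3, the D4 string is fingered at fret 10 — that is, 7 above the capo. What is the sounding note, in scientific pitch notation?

C5

The capo raises the open D4 by 3 semitones to F4; fretting 7 more gives D4 + 3 + 7 = D4 + 10 semitones = C5.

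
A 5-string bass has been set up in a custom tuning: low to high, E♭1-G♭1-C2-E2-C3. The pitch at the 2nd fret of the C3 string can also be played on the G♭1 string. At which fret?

20

C3 at fret 2 is C3 + 2 semitones = D3.
The open G♭1 string is 18 semitones below the open C3, so the same pitch on the G♭1 string lies at fret 2 + 18 = 20.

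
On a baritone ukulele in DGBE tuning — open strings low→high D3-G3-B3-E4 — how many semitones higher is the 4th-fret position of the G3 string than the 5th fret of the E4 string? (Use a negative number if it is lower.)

G3 at fret 4 → B3 (MIDI 59); E4 at fret 5 → A4 (MIDI 69).
59 − 69 = -10, so the two pitches are 10 semitones apart.

-10 semitones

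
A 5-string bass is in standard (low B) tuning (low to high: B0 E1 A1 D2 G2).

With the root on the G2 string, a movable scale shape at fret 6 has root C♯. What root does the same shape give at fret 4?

Moving from fret 6 to fret 4 shifts the root by -2 semitones.
C♯ down 2 semitones is B.

B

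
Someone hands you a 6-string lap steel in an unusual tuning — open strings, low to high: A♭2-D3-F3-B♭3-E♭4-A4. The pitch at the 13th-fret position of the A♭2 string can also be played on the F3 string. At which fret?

4

A♭2 at fret 13 is A♭2 + 13 semitones = A3.
The open F3 string is 9 semitones above the open A♭2, so the same pitch on the F3 string lies at fret 13 − 9 = 4.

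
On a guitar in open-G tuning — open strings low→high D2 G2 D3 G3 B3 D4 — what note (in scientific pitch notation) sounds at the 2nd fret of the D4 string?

D4 is MIDI 62. Adding 2 gives 64, which is E4.

E4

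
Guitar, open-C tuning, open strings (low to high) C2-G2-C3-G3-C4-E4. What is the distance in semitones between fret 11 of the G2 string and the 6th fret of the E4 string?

G2 at fret 11 → F#3 (MIDI 54); E4 at fret 6 → A#4 (MIDI 70).
54 − 70 = -16, so the two pitches are 16 semitones apart, with A#4 the higher.

16 semitones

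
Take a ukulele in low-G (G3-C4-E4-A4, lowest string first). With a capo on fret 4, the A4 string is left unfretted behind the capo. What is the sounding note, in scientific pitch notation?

C♯5

The capo raises the open A4 by 4 semitones to C♯5; fretting 0 more gives A4 + 4 + 0 = A4 + 4 semitones = C♯5.
(Also written D♭.)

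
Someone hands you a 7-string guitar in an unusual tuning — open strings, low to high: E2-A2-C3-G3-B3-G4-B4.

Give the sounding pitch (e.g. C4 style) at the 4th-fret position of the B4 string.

Each fret is one semitone, so B4 + 4 = D#5.
(Equivalently spelled Eb5.)

D#5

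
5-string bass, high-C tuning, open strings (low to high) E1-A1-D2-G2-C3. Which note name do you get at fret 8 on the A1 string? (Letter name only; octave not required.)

Each fret is one semitone, so A1 + 8 = F.

F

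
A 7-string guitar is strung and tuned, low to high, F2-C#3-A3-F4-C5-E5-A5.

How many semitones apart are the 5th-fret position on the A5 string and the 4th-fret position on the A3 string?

25 semitones

A5 at fret 5 → D6 (MIDI 86); A3 at fret 4 → C#4 (MIDI 61).
86 − 61 = 25, so the two pitches are 25 semitones apart, with D6 the higher.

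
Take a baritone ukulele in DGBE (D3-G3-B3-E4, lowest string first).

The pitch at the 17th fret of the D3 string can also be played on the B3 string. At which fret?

8

D3 at fret 17 is D3 + 17 semitones = G4.
The open B3 string is 9 semitones above the open D3, so the same pitch on the B3 string lies at fret 17 − 9 = 8.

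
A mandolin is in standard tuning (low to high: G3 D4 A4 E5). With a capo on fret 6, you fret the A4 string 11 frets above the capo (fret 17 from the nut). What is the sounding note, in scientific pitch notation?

The capo raises the open A4 by 6 semitones to D#5; fretting 11 more gives A4 + 6 + 11 = A4 + 17 semitones = D6.

D6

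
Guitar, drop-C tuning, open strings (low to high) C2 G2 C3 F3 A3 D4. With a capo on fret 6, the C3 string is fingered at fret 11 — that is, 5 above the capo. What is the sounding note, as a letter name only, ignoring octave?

The capo raises the open C3 by 6 semitones to F#3; fretting 5 more gives C3 + 6 + 5 = C3 + 11 semitones, landing on B.

B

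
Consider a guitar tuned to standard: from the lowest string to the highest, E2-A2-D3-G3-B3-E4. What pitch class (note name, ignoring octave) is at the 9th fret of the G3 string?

G3 is MIDI 55. Adding 9 gives 64; 64 mod 12 = 4, i.e. E.

E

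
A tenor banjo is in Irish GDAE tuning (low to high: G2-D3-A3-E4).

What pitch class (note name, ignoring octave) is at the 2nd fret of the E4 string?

F♯

Each fret is one semitone, so E4 + 2 = F♯.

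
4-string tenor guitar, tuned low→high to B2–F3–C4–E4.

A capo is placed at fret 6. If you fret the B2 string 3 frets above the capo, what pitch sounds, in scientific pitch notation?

The capo raises the open B2 by 6 semitones to F3; fretting 3 more gives B2 + 6 + 3 = B2 + 9 semitones = G#3.

G#3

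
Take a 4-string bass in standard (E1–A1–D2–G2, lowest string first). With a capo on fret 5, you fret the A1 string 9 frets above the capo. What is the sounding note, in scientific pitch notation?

B2

The capo raises the open A1 by 5 semitones to D2; fretting 9 more gives A1 + 5 + 9 = A1 + 14 semitones = B2.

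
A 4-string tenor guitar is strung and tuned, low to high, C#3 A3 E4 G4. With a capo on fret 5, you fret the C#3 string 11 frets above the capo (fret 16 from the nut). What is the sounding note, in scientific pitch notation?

F4

The capo raises the open C#3 by 5 semitones to F#3; fretting 11 more gives C#3 + 5 + 11 = C#3 + 16 semitones = F4.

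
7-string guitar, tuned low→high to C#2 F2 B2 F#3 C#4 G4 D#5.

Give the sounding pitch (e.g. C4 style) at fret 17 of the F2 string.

A#3

The open F2 string plus 17 semitones: F–F#–G–G#–…–G#–A–A#.
The walk passes from B into C once, so the octave number goes from 2 to 3.
(Equivalently spelled Bb3.)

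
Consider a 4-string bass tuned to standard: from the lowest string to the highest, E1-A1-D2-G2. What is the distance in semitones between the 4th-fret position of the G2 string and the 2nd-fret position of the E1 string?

G2 at fret 4 → B2 (MIDI 47); E1 at fret 2 → F#1 (MIDI 30).
47 − 30 = 17, so the two pitches are 17 semitones apart, with B2 the higher.

17 semitones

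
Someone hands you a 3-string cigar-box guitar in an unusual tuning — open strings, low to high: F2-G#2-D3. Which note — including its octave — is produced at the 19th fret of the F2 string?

C4

F2 is MIDI 41. Adding 19 gives 60, which is C4.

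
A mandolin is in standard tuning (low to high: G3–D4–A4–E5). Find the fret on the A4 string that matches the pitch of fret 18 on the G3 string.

4

G3 at fret 18 is G3 + 18 semitones = C#5.
The open A4 string is 14 semitones above the open G3, so the same pitch on the A4 string lies at fret 18 − 14 = 4.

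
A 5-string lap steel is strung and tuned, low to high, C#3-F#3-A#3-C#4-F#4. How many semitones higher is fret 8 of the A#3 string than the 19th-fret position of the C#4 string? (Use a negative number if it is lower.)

-14 semitones

A#3 at fret 8 → F#4 (MIDI 66); C#4 at fret 19 → G#5 (MIDI 80).
66 − 80 = -14, so the two pitches are 14 semitones apart.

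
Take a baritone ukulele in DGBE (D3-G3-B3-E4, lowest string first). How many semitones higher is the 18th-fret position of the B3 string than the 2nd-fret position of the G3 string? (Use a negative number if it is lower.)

B3 at fret 18 → F5 (MIDI 77); G3 at fret 2 → A3 (MIDI 57).
77 − 57 = 20, so the two pitches are 20 semitones apart.

20 semitones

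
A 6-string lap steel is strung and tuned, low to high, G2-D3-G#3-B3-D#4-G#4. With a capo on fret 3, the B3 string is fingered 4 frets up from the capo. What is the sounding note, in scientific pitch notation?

F#4

The capo raises the open B3 by 3 semitones to D4; fretting 4 more gives B3 + 3 + 4 = B3 + 7 semitones = F#4.
(Also written Gb.)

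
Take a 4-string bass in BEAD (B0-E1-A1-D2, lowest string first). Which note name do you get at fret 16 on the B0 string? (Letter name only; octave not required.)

Each fret is one semitone, so B0 + 16 = D♯.

D♯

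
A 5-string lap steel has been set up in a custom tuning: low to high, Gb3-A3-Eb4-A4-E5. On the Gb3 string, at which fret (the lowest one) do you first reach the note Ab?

From Gb3, count semitones up the chromatic scale until reaching Ab: Gb–G–Ab — 2 steps.

2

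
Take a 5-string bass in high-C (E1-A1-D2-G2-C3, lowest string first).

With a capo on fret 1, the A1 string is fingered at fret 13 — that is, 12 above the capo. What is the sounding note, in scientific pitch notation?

A♯2

The capo raises the open A1 by 1 semitone to A♯1; fretting 12 more gives A1 + 1 + 12 = A1 + 13 semitones = A♯2.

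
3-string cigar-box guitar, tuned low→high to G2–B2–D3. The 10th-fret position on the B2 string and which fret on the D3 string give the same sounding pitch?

Fret 10 on B2 is MIDI 47 + 10 = 57 (A3). On the D3 string (open MIDI 50), that pitch is 57 − 50 = fret 7.

7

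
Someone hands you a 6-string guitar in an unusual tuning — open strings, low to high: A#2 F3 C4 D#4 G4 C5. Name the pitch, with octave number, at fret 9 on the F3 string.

The open F3 string plus 9 semitones: F–F#–G–G#–A–A#–B–C–C#–D.
The walk passes from B into C once, so the octave number goes from 3 to 4.

D4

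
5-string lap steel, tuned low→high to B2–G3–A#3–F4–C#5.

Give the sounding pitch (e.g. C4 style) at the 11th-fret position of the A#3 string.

The open A#3 string plus 11 semitones: A#–B–C–C#–…–G–G#–A.
The walk passes from B into C once, so the octave number goes from 3 to 4.

A4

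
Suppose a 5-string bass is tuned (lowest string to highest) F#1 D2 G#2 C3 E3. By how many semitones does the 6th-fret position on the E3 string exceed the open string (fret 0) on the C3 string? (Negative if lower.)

E3 at fret 6 → A#3 (MIDI 58); C3 at fret 0 → C3 (MIDI 48).
58 − 48 = 10, so the two pitches are 10 semitones apart.

10 semitones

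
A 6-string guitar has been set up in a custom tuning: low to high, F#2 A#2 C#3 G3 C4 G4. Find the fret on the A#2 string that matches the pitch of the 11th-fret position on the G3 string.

20

G3 at fret 11 is G3 + 11 semitones = F#4.
The open A#2 string is 9 semitones below the open G3, so the same pitch on the A#2 string lies at fret 11 + 9 = 20.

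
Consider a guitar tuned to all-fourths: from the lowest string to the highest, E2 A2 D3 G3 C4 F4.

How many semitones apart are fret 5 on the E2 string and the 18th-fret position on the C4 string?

E2 at fret 5 → A2 (MIDI 45); C4 at fret 18 → F♯5 (MIDI 78).
45 − 78 = -33, so the two pitches are 33 semitones apart, with F♯5 the higher.

33 semitones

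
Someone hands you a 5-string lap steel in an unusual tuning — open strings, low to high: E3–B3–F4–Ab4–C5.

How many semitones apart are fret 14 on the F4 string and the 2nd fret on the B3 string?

18 semitones

F4 at fret 14 → G5 (MIDI 79); B3 at fret 2 → Db4 (MIDI 61).
79 − 61 = 18, so the two pitches are 18 semitones apart, with G5 the higher.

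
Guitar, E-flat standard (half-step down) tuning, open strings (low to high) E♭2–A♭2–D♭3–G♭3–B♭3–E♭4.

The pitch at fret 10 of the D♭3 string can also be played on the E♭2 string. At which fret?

Fret 10 on D♭3 is MIDI 49 + 10 = 59 (B3). On the E♭2 string (open MIDI 39), that pitch is 59 − 39 = fret 20.

20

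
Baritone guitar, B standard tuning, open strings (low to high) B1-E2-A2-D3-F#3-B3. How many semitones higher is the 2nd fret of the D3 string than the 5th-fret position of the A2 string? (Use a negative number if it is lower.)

D3 at fret 2 → E3 (MIDI 52); A2 at fret 5 → D3 (MIDI 50).
52 − 50 = 2, so the two pitches are 2 semitones apart.

2 semitones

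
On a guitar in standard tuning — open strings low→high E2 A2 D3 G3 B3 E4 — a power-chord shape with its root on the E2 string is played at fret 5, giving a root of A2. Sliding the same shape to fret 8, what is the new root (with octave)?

C3

Moving from fret 5 to fret 8 shifts the root by 3 semitones.
A2 up 3 semitones is C3.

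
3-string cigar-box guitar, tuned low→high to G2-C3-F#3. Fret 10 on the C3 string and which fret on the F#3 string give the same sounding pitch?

C3 at fret 10 is C3 + 10 semitones = A#3.
The open F#3 string is 6 semitones above the open C3, so the same pitch on the F#3 string lies at fret 10 − 6 = 4.

4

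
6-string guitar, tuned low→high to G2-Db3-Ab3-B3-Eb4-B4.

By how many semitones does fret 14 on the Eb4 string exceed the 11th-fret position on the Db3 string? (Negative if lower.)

Eb4 at fret 14 → F5 (MIDI 77); Db3 at fret 11 → C4 (MIDI 60).
77 − 60 = 17, so the two pitches are 17 semitones apart.

17 semitones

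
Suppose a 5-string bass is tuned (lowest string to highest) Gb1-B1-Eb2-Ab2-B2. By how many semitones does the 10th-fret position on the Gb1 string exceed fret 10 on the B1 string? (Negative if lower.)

-5 semitones

Gb1 at fret 10 → E2 (MIDI 40); B1 at fret 10 → A2 (MIDI 45).
40 − 45 = -5, so the two pitches are 5 semitones apart.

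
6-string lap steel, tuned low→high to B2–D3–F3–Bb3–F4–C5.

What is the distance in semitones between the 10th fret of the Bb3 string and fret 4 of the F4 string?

Bb3 at fret 10 → Ab4 (MIDI 68); F4 at fret 4 → A4 (MIDI 69).
68 − 69 = -1, so the two pitches are 1 semitone apart, with A4 the higher.

1 semitone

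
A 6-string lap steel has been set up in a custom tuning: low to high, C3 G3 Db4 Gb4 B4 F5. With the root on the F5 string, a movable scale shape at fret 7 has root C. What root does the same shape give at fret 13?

Gb

Moving from fret 7 to fret 13 shifts the root by 6 semitones.
C up 6 semitones is Gb.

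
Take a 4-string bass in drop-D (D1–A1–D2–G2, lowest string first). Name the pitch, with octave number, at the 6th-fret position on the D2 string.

Each fret is one semitone, so D2 + 6 = G♯2.
(Equivalently spelled A♭2.)

G♯2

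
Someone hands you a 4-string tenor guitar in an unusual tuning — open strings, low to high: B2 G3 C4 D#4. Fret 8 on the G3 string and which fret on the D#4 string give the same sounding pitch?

0

Fret 8 on G3 is MIDI 55 + 8 = 63 (D#4). On the D#4 string (open MIDI 63), that pitch is 63 − 63 = fret 0.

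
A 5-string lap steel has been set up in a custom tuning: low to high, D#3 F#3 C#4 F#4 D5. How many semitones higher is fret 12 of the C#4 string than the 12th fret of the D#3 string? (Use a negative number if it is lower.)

C#4 at fret 12 → C#5 (MIDI 73); D#3 at fret 12 → D#4 (MIDI 63).
73 − 63 = 10, so the two pitches are 10 semitones apart.

10 semitones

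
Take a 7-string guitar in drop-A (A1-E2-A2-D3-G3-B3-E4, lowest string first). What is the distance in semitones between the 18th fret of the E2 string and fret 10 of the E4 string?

E2 at fret 18 → A♯3 (MIDI 58); E4 at fret 10 → D5 (MIDI 74).
58 − 74 = -16, so the two pitches are 16 semitones apart, with D5 the higher.

16 semitones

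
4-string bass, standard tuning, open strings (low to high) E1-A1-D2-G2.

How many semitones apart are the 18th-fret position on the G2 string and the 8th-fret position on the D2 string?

G2 at fret 18 → C#4 (MIDI 61); D2 at fret 8 → A#2 (MIDI 46).
61 − 46 = 15, so the two pitches are 15 semitones apart, with C#4 the higher.

15 semitones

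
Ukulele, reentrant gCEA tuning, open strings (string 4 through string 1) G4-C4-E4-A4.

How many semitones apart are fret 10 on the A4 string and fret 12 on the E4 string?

A4 at fret 10 → G5 (MIDI 79); E4 at fret 12 → E5 (MIDI 76).
79 − 76 = 3, so the two pitches are 3 semitones apart, with G5 the higher.

3 semitones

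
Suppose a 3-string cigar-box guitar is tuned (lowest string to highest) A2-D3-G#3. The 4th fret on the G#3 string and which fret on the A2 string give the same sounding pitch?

G#3 at fret 4 is G#3 + 4 semitones = C4.
The open A2 string is 11 semitones below the open G#3, so the same pitch on the A2 string lies at fret 4 + 11 = 15.

15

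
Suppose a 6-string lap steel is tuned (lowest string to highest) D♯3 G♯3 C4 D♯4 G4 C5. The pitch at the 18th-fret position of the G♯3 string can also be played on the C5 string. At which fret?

2

G♯3 at fret 18 is G♯3 + 18 semitones = D5.
The open C5 string is 16 semitones above the open G♯3, so the same pitch on the C5 string lies at fret 18 − 16 = 2.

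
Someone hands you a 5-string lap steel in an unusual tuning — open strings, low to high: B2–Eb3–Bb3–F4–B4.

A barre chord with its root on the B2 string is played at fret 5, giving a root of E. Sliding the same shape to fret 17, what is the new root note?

Moving from fret 5 to fret 17 shifts the root by 12 semitones.
E up 12 semitones is E.

E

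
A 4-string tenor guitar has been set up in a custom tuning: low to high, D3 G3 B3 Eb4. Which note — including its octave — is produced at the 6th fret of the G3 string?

Db4

Each fret is one semitone, so G3 + 6 = Db4.
(Equivalently spelled C#4.)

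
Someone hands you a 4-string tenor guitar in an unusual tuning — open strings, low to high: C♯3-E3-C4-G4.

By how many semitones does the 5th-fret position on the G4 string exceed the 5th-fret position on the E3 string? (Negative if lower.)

15 semitones

G4 at fret 5 → C5 (MIDI 72); E3 at fret 5 → A3 (MIDI 57).
72 − 57 = 15, so the two pitches are 15 semitones apart.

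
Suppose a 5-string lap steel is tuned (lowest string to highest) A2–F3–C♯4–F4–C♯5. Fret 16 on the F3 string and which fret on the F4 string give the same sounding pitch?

4

Fret 16 on F3 is MIDI 53 + 16 = 69 (A4). On the F4 string (open MIDI 65), that pitch is 69 − 65 = fret 4.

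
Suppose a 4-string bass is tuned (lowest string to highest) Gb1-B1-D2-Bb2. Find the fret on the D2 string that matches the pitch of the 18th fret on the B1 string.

B1 at fret 18 is B1 + 18 semitones = F3.
The open D2 string is 3 semitones above the open B1, so the same pitch on the D2 string lies at fret 18 − 3 = 15.

15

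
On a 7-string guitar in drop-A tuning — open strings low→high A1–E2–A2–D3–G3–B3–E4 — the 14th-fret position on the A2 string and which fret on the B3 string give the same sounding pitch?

0

A2 at fret 14 is A2 + 14 semitones = B3.
The open B3 string is 14 semitones above the open A2, so the same pitch on the B3 string lies at fret 14 − 14 = 0.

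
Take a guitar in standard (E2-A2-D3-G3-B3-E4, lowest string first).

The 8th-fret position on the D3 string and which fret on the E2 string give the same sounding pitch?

18

D3 at fret 8 is D3 + 8 semitones = A♯3.
The open E2 string is 10 semitones below the open D3, so the same pitch on the E2 string lies at fret 8 + 10 = 18.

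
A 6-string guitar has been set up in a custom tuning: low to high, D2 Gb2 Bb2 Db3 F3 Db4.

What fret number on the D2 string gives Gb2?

4

Gb2 is 4 semitones above the open D2 (D–Eb–E–F–Gb), so it sits at fret 4.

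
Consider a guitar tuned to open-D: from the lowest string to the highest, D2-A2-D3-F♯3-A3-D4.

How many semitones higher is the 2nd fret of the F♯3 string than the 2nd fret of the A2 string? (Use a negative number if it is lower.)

F♯3 at fret 2 → G♯3 (MIDI 56); A2 at fret 2 → B2 (MIDI 47).
56 − 47 = 9, so the two pitches are 9 semitones apart.

9 semitones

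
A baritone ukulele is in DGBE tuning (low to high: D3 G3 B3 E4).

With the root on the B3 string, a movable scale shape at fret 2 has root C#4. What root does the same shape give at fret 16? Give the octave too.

D#5

Moving from fret 2 to fret 16 shifts the root by 14 semitones.
C#4 up 14 semitones is D#5.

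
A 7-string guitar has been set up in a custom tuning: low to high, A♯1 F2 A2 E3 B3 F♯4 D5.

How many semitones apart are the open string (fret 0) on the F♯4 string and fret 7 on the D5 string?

F♯4 at fret 0 → F♯4 (MIDI 66); D5 at fret 7 → A5 (MIDI 81).
66 − 81 = -15, so the two pitches are 15 semitones apart, with A5 the higher.

15 semitones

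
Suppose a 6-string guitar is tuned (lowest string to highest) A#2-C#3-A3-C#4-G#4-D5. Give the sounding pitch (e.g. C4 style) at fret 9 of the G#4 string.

F5

G#4 is MIDI 68. Adding 9 gives 77, which is F5.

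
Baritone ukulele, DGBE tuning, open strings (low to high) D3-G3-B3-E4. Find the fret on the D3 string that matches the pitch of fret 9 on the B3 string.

B3 at fret 9 is B3 + 9 semitones = G♯4.
The open D3 string is 9 semitones below the open B3, so the same pitch on the D3 string lies at fret 9 + 9 = 18.

18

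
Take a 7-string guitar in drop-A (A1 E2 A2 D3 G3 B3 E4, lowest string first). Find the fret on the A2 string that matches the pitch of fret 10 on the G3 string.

20

Fret 10 on G3 is MIDI 55 + 10 = 65 (F4). On the A2 string (open MIDI 45), that pitch is 65 − 45 = fret 20.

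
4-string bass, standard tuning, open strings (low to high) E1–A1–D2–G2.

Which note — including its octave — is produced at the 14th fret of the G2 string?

A3

The open G2 string plus 14 semitones: G–G#–A–A#–…–G–G#–A.
The walk passes from B into C once, so the octave number goes from 2 to 3.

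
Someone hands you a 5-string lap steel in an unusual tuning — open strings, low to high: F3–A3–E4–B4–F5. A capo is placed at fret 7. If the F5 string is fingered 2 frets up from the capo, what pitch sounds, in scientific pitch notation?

The capo raises the open F5 by 7 semitones to C6; fretting 2 more gives F5 + 7 + 2 = F5 + 9 semitones = D6.

D6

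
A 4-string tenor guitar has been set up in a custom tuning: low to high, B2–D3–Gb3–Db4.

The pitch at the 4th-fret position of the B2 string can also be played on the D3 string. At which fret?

B2 at fret 4 is B2 + 4 semitones = Eb3.
The open D3 string is 3 semitones above the open B2, so the same pitch on the D3 string lies at fret 4 − 3 = 1.

1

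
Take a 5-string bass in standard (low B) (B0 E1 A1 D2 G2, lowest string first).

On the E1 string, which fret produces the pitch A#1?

6

A#1 is 6 semitones above the open E1 (E–F–F#–G–G#–A–A#), so it sits at fret 6.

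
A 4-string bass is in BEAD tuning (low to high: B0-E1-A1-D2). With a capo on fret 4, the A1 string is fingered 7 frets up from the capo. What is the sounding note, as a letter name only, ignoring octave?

G#

The capo raises the open A1 by 4 semitones to C#2; fretting 7 more gives A1 + 4 + 7 = A1 + 11 semitones, landing on G#.
(Also written Ab.)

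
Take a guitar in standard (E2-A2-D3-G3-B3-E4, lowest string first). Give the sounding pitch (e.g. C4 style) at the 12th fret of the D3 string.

D3 is MIDI 50. Adding 12 gives 62, which is D4.

D4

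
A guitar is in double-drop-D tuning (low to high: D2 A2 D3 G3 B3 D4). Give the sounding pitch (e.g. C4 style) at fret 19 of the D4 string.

A5

Each fret is one semitone, so D4 + 19 = A5.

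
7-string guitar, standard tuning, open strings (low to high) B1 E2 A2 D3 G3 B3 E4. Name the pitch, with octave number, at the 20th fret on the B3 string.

G5

Each fret is one semitone, so B3 + 20 = G5.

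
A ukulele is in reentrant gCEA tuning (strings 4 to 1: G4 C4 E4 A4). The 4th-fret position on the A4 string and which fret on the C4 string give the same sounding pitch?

13

Fret 4 on A4 is MIDI 69 + 4 = 73 (C#5). On the C4 string (open MIDI 60), that pitch is 73 − 60 = fret 13.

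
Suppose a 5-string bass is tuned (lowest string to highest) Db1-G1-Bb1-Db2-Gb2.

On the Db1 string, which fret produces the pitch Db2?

12

Db2 is 12 semitones above the open Db1 (Db–D–Eb–E–…–B–C–Db), so it sits at fret 12.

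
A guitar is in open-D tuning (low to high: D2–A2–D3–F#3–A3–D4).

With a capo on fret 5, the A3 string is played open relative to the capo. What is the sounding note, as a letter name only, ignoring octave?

D

The capo raises the open A3 by 5 semitones to D4; fretting 0 more gives A3 + 5 + 0 = A3 + 5 semitones, landing on D.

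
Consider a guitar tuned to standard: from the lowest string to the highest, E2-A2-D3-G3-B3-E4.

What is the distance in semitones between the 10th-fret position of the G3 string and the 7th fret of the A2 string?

13 semitones

G3 at fret 10 → F4 (MIDI 65); A2 at fret 7 → E3 (MIDI 52).
65 − 52 = 13, so the two pitches are 13 semitones apart, with F4 the higher.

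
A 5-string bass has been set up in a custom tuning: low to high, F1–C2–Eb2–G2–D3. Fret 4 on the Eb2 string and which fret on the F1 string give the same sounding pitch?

Eb2 at fret 4 is Eb2 + 4 semitones = G2.
The open F1 string is 10 semitones below the open Eb2, so the same pitch on the F1 string lies at fret 4 + 10 = 14.

14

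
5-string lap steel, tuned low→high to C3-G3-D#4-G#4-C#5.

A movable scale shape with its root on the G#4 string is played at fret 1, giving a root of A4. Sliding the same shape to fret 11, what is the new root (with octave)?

G5

Moving from fret 1 to fret 11 shifts the root by 10 semitones.
A4 up 10 semitones is G5.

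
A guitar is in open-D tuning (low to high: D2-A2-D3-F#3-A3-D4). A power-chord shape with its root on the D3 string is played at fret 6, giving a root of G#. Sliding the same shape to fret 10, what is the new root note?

C

Moving from fret 6 to fret 10 shifts the root by 4 semitones.
G# up 4 semitones is C.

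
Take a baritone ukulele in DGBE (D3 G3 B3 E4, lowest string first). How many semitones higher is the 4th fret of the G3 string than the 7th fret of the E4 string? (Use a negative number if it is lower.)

-12 semitones

G3 at fret 4 → B3 (MIDI 59); E4 at fret 7 → B4 (MIDI 71).
59 − 71 = -12, so the two pitches are 12 semitones apart.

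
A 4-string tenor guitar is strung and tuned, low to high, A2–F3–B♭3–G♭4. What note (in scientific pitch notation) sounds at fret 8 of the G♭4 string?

Each fret is one semitone, so G♭4 + 8 = D5.

D5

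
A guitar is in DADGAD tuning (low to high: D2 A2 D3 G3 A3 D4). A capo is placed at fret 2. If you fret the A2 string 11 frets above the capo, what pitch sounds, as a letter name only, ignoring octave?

The capo raises the open A2 by 2 semitones to B2; fretting 11 more gives A2 + 2 + 11 = A2 + 13 semitones, landing on A#.

A#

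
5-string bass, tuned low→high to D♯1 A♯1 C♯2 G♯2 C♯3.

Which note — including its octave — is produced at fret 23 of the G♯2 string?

Each fret is one semitone, so G♯2 + 23 = G4.

G4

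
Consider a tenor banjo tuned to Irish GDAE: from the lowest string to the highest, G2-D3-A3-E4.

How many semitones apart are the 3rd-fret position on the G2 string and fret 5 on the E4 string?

G2 at fret 3 → A#2 (MIDI 46); E4 at fret 5 → A4 (MIDI 69).
46 − 69 = -23, so the two pitches are 23 semitones apart, with A4 the higher.

23 semitones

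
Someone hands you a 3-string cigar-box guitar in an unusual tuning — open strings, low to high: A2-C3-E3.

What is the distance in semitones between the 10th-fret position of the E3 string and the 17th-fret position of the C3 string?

3 semitones

E3 at fret 10 → D4 (MIDI 62); C3 at fret 17 → F4 (MIDI 65).
62 − 65 = -3, so the two pitches are 3 semitones apart, with F4 the higher.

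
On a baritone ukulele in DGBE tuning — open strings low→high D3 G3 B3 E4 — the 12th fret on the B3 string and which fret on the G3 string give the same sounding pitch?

Fret 12 on B3 is MIDI 59 + 12 = 71 (B4). On the G3 string (open MIDI 55), that pitch is 71 − 55 = fret 16.

16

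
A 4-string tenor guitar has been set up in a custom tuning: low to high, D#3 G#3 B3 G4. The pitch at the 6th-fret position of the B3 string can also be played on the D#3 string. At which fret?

B3 at fret 6 is B3 + 6 semitones = F4.
The open D#3 string is 8 semitones below the open B3, so the same pitch on the D#3 string lies at fret 6 + 8 = 14.

14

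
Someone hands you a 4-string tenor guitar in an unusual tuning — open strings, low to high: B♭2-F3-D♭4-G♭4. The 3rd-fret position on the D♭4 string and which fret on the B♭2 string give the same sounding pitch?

18

Fret 3 on D♭4 is MIDI 61 + 3 = 64 (E4). On the B♭2 string (open MIDI 46), that pitch is 64 − 46 = fret 18.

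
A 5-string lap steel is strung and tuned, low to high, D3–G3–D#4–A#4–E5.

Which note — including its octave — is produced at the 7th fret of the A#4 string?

F5

A#4 is MIDI 70. Adding 7 gives 77, which is F5.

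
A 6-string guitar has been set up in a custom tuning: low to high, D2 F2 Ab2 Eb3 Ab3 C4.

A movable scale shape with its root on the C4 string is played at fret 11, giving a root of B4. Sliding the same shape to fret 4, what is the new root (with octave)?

Moving from fret 11 to fret 4 shifts the root by -7 semitones.
B4 down 7 semitones is E4.

E4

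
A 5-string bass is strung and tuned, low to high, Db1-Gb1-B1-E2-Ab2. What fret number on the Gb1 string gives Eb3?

21

Eb3 is 21 semitones above the open Gb1 (Gb–G–Ab–A–…–Db–D–Eb), so it sits at fret 21.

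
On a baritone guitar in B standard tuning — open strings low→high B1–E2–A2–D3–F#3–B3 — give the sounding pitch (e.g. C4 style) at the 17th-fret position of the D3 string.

G4

Each fret is one semitone, so D3 + 17 = G4.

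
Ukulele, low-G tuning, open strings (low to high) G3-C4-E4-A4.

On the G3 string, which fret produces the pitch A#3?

A#3 is 3 semitones above the open G3 (G–G#–A–A#), so it sits at fret 3.

3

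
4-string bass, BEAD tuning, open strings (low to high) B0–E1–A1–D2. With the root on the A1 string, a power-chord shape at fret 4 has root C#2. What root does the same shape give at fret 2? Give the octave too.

Moving from fret 4 to fret 2 shifts the root by -2 semitones.
C#2 down 2 semitones is B1.

B1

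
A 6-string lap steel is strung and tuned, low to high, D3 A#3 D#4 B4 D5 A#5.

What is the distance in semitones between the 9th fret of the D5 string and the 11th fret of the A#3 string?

14 semitones

D5 at fret 9 → B5 (MIDI 83); A#3 at fret 11 → A4 (MIDI 69).
83 − 69 = 14, so the two pitches are 14 semitones apart, with B5 the higher.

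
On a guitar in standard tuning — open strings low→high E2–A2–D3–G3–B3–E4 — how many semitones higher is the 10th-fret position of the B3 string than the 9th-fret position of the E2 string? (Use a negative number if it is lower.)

20 semitones

B3 at fret 10 → A4 (MIDI 69); E2 at fret 9 → C#3 (MIDI 49).
69 − 49 = 20, so the two pitches are 20 semitones apart.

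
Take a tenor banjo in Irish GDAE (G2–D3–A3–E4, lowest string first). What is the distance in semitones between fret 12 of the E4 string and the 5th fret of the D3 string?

E4 at fret 12 → E5 (MIDI 76); D3 at fret 5 → G3 (MIDI 55).
76 − 55 = 21, so the two pitches are 21 semitones apart, with E5 the higher.

21 semitones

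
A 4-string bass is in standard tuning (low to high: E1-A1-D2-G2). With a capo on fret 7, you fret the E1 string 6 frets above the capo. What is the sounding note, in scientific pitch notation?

The capo raises the open E1 by 7 semitones to B1; fretting 6 more gives E1 + 7 + 6 = E1 + 13 semitones = F2.

F2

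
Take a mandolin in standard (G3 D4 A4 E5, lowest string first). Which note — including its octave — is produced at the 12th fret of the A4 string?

A5

The open A4 string plus 12 semitones: A–A#–B–C–…–G–G#–A.
The walk passes from B into C once, so the octave number goes from 4 to 5.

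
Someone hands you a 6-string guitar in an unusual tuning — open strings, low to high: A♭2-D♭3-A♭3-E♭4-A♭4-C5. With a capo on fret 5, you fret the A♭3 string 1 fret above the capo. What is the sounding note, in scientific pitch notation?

D4

The capo raises the open A♭3 by 5 semitones to D♭4; fretting 1 more gives A♭3 + 5 + 1 = A♭3 + 6 semitones = D4.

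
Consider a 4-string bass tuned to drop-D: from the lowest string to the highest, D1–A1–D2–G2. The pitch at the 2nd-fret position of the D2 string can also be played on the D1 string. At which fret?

Fret 2 on D2 is MIDI 38 + 2 = 40 (E2). On the D1 string (open MIDI 26), that pitch is 40 − 26 = fret 14.

14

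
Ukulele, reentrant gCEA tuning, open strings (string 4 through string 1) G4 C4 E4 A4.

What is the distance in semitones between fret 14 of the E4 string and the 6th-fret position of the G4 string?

E4 at fret 14 → F#5 (MIDI 78); G4 at fret 6 → C#5 (MIDI 73).
78 − 73 = 5, so the two pitches are 5 semitones apart, with F#5 the higher.

5 semitones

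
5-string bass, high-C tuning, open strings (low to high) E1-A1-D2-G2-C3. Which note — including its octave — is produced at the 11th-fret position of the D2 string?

C#3

Each fret is one semitone, so D2 + 11 = C#3.
(Equivalently spelled Db3.)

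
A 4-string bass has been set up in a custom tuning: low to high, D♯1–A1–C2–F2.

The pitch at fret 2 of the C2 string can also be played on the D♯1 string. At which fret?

11

Fret 2 on C2 is MIDI 36 + 2 = 38 (D2). On the D♯1 string (open MIDI 27), that pitch is 38 − 27 = fret 11.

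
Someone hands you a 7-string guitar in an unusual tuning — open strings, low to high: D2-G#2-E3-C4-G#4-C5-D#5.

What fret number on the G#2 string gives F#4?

F#4 is 22 semitones above the open G#2 (G#–A–A#–B–…–E–F–F#), so it sits at fret 22.

22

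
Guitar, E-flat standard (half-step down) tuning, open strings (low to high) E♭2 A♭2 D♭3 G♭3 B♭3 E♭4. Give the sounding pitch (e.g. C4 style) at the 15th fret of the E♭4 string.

The open E♭4 string plus 15 semitones: Eb–E–F–Gb–…–E–F–Gb.
The walk passes from B into C once, so the octave number goes from 4 to 5.
(Equivalently spelled F♯5.)

G♭5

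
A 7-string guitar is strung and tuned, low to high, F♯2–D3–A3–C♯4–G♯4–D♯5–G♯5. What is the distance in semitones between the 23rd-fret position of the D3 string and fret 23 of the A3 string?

7 semitones

D3 at fret 23 → C♯5 (MIDI 73); A3 at fret 23 → G♯5 (MIDI 80).
73 − 80 = -7, so the two pitches are 7 semitones apart, with G♯5 the higher.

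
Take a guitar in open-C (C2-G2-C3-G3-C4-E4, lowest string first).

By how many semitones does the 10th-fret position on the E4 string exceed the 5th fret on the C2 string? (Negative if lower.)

E4 at fret 10 → D5 (MIDI 74); C2 at fret 5 → F2 (MIDI 41).
74 − 41 = 33, so the two pitches are 33 semitones apart.

33 semitones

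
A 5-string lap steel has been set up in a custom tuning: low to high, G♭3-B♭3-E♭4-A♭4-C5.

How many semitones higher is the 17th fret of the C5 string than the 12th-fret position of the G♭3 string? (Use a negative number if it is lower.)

23 semitones

C5 at fret 17 → F6 (MIDI 89); G♭3 at fret 12 → G♭4 (MIDI 66).
89 − 66 = 23, so the two pitches are 23 semitones apart.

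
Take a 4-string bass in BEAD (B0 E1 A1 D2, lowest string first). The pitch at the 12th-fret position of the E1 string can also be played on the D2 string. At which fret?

E1 at fret 12 is E1 + 12 semitones = E2.
The open D2 string is 10 semitones above the open E1, so the same pitch on the D2 string lies at fret 12 − 10 = 2.

2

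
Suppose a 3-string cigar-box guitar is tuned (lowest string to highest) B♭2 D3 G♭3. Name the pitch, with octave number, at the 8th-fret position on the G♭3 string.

G♭3 is MIDI 54. Adding 8 gives 62, which is D4.

D4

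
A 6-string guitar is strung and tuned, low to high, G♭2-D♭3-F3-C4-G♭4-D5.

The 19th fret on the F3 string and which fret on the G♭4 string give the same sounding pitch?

F3 at fret 19 is F3 + 19 semitones = C5.
The open G♭4 string is 13 semitones above the open F3, so the same pitch on the G♭4 string lies at fret 19 − 13 = 6.

6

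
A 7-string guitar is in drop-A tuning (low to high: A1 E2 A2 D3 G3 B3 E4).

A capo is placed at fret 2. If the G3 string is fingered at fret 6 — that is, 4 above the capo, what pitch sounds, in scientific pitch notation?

C♯4

The capo raises the open G3 by 2 semitones to A3; fretting 4 more gives G3 + 2 + 4 = G3 + 6 semitones = C♯4.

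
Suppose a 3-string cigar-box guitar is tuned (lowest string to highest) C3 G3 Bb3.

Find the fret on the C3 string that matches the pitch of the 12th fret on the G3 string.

Fret 12 on G3 is MIDI 55 + 12 = 67 (G4). On the C3 string (open MIDI 48), that pitch is 67 − 48 = fret 19.

19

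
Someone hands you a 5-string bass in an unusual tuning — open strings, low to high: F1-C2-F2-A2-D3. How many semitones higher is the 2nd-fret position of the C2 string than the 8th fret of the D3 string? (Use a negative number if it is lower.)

C2 at fret 2 → D2 (MIDI 38); D3 at fret 8 → A#3 (MIDI 58).
38 − 58 = -20, so the two pitches are 20 semitones apart.

-20 semitones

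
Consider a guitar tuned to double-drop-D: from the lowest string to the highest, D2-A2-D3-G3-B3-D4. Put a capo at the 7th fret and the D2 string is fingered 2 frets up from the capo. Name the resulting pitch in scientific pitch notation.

The capo raises the open D2 by 7 semitones to A2; fretting 2 more gives D2 + 7 + 2 = D2 + 9 semitones = B2.

B2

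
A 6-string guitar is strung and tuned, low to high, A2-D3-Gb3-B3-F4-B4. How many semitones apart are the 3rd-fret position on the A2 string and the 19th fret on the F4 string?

A2 at fret 3 → C3 (MIDI 48); F4 at fret 19 → C6 (MIDI 84).
48 − 84 = -36, so the two pitches are 36 semitones apart, with C6 the higher.

36 semitones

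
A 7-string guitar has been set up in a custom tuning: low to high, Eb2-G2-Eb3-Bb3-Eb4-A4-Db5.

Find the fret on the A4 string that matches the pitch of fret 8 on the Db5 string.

12

Fret 8 on Db5 is MIDI 73 + 8 = 81 (A5). On the A4 string (open MIDI 69), that pitch is 81 − 69 = fret 12.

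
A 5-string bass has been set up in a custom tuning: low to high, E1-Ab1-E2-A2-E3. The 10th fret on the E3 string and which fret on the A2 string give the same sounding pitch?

E3 at fret 10 is E3 + 10 semitones = D4.
The open A2 string is 7 semitones below the open E3, so the same pitch on the A2 string lies at fret 10 + 7 = 17.

17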